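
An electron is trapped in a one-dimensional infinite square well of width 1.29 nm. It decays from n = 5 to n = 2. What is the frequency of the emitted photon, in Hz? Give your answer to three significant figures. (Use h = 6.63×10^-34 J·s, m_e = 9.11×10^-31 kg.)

E_1 = h²/(8m_eL²) = 3.624×10^-20 J and ΔE = (5² − 2²)E_1 = 7.610×10^-19 J.
f = ΔE/h = 7.610×10^-19/6.63×10^-34 = 1.15×10^15 Hz.

f = 1.15×10^15 Hz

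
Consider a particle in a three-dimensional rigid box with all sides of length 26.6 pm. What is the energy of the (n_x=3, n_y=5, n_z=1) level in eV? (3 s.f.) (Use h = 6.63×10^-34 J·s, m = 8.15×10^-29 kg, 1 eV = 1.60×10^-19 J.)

For a 3D rectangular well E = (h²/8m)·Σ n_i²/L_i² = (6.63×10^-34)²/(8·8.15×10^-29) · [3²/(26.6 pm)² + 5²/(26.6 pm)² + 1²/(26.6 pm)²].
Evaluating gives E = 3.335×10^-17 J = 208 eV.

E = 208 eV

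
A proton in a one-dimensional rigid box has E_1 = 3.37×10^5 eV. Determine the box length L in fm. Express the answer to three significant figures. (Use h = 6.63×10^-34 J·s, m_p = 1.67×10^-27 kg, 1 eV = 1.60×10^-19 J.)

L = 24.7 fm

From E_n = n²h²/(8m_pL²), L = n·h/√(8m_pE_n).
E_1 = 3.37×10^5 eV = 5.392×10^-14 J, so L = 1·6.63×10^-34/√(8·1.67×10^-27·5.392×10^-14) = 2.47×10^-14 m = 24.7 fm.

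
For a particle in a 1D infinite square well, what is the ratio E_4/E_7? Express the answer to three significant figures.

E_n ∝ n², so E_4/E_7 = 4²/7² = 16/49 = 0.327.

0.327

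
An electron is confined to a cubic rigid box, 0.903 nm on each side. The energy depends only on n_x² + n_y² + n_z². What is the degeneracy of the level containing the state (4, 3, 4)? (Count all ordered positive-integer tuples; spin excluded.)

The level has n_x² + n_y² + n_z² = 41. The ordered positive-integer solutions are (1, 2, 6), (1, 6, 2), (2, 1, 6), (2, 6, 1), (3, 4, 4), (4, 3, 4), (4, 4, 3), (6, 1, 2), (6, 2, 1).
That gives 9 states.

degeneracy = 9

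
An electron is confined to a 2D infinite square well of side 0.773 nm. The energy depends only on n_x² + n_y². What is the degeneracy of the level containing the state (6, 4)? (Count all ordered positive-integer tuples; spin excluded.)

The level has n_x² + n_y² = 52. The ordered positive-integer solutions are (4, 6), (6, 4).
That gives 2 states.

degeneracy = 2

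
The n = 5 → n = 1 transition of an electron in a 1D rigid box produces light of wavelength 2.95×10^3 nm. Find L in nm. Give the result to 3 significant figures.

L = 4.63 nm

The photon carries ΔE = hc/λ = 6.626×10^-34·2.998×10^8/2.95×10^-6 m = 6.734×10^-20 J.
Since ΔE = (5² − 1²)E_1, E_1 = 2.806×10^-21 J, and L = h/√(8m_eE_1) = 4.63×10^-9 m = 4.63 nm.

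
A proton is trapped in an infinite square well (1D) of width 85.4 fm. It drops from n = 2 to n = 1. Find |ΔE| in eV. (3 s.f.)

E_1 = h²/(8m_pL²) = 4.498×10^-15 J.
|ΔE| = |2² − 1²|·E_1 = 3·4.498×10^-15 J = 1.349×10^-14 J = 8.42×10^4 eV.

|ΔE| = 8.42×10^4 eV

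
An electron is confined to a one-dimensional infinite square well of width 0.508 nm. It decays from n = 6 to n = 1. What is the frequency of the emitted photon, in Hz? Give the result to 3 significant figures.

E_1 = h²/(8m_eL²) = 2.335×10^-19 J and ΔE = (6² − 1²)E_1 = 8.173×10^-18 J.
f = ΔE/h = 8.173×10^-18/6.626×10^-34 = 1.23×10^16 Hz.

f = 1.23×10^16 Hz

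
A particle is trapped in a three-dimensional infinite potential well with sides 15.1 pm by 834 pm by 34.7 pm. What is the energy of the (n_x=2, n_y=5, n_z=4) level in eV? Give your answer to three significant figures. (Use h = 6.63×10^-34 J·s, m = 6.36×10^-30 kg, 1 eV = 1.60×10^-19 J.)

E = 1.67×10^3 eV

For a 3D rectangular well E = (h²/8m)·Σ n_i²/L_i² = (6.63×10^-34)²/(8·6.36×10^-30) · [2²/(15.1 pm)² + 5²/(834 pm)² + 4²/(34.7 pm)²].
Evaluating gives E = 2.667×10^-16 J = 1.67×10^3 eV.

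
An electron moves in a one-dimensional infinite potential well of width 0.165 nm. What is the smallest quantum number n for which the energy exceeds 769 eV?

E_1 = h²/(8m_eL²) = 2.213×10^-18 J = 13.81 eV.
Need n² > 769/13.81 = 55.68, i.e. n > 7.462.
The smallest integer satisfying this is n = 8.

n = 8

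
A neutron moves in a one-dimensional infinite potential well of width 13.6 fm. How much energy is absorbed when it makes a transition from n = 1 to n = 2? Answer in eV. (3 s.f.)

|ΔE| = 3.32×10^6 eV

E_1 = h²/(8m_nL²) = 1.771×10^-13 J.
|ΔE| = |1² − 2²|·E_1 = 3·1.771×10^-13 J = 5.313×10^-13 J = 3.32×10^6 eV.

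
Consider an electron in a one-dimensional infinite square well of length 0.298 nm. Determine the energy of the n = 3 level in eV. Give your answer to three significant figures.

For an infinite well E_n = n²h²/(8m_eL²), so E_1 = h²/(8m_eL²) = (6.626×10^-34)²/(8·9.109×10^-31·(2.98×10^-10 m)²) = 6.784×10^-19 J.
Then E_3 = 3²·E_1 = 9·6.784×10^-19 J = 6.106×10^-18 J.
Converting, E_3 = 6.106×10^-18 J / (1.602×10^-19 J/eV) = 38.1 eV.

E_3 = 38.1 eV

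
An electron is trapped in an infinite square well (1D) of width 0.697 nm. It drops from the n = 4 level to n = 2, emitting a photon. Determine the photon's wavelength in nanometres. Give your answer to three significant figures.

λ = 133 nm

E_1 = h²/(8m_eL²) = 1.240×10^-19 J, so ΔE = (4² − 2²)E_1 = 1.488×10^-18 J.
λ = hc/ΔE = (6.626×10^-34·2.998×10^8)/1.488×10^-18 = 1.33×10^-7 m = 133 nm.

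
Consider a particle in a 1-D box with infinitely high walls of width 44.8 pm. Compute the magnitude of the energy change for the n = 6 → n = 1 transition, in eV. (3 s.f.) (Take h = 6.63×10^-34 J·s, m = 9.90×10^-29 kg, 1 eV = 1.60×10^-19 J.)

E_1 = h²/(8mL²) = 2.765×10^-19 J.
|ΔE| = |6² − 1²|·E_1 = 35·2.765×10^-19 J = 9.677×10^-18 J = 60.5 eV.

|ΔE| = 60.5 eV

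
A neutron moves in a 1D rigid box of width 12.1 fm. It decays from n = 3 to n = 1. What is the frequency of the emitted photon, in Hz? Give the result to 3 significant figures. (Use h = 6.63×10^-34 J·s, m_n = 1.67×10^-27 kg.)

f = 2.71×10^21 Hz

E_1 = h²/(8m_nL²) = 2.247×10^-13 J and ΔE = (3² − 1²)E_1 = 1.798×10^-12 J.
f = ΔE/h = 1.798×10^-12/6.63×10^-34 = 2.71×10^21 Hz.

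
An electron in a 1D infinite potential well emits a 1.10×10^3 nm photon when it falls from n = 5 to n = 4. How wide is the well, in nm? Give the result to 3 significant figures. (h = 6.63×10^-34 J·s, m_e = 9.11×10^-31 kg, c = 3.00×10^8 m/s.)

The photon carries ΔE = hc/λ = 6.63×10^-34·3.00×10^8/1.10×10^-6 m = 1.808×10^-19 J.
Since ΔE = (5² − 4²)E_1, E_1 = 2.009×10^-20 J, and L = h/√(8m_eE_1) = 1.73×10^-9 m = 1.73 nm.

L = 1.73 nm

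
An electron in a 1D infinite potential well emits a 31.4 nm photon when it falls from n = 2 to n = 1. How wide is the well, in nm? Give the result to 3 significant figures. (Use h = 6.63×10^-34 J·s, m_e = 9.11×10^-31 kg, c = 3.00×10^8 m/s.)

L = 0.169 nm

The photon carries ΔE = hc/λ = 6.63×10^-34·3.00×10^8/3.14×10^-8 m = 6.334×10^-18 J.
Since ΔE = (2² − 1²)E_1, E_1 = 2.111×10^-18 J, and L = h/√(8m_eE_1) = 1.69×10^-10 m = 0.169 nm.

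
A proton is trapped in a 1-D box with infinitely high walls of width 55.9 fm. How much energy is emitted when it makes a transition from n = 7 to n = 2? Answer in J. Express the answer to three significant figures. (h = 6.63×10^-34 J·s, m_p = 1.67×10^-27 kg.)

E_1 = h²/(8m_pL²) = 1.053×10^-14 J.
|ΔE| = |7² − 2²|·E_1 = 45·1.053×10^-14 J = 4.74×10^-13 J.

|ΔE| = 4.74×10^-13 J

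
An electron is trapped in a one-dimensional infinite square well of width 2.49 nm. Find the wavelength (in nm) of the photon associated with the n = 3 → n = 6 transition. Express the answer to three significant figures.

λ = 757 nm

E_1 = h²/(8m_eL²) = 9.717×10^-21 J, so ΔE = (6² − 3²)E_1 = 2.624×10^-19 J.
λ = hc/ΔE = (6.626×10^-34·2.998×10^8)/2.624×10^-19 = 7.57×10^-7 m = 757 nm.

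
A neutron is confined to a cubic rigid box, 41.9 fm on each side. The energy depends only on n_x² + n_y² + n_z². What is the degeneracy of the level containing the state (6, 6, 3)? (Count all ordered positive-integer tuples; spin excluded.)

degeneracy = 12

The level has n_x² + n_y² + n_z² = 81. The ordered positive-integer solutions are (1, 4, 8), (1, 8, 4), (3, 6, 6), (4, 1, 8), (4, 4, 7), (4, 7, 4), (4, 8, 1), (6, 3, 6), (6, 6, 3), (7, 4, 4), (8, 1, 4), (8, 4, 1).
That gives 12 states.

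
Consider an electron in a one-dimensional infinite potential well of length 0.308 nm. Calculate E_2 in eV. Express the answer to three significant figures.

E_2 = 15.9 eV

For an infinite well E_n = n²h²/(8m_eL²), so E_1 = h²/(8m_eL²) = (6.626×10^-34)²/(8·9.109×10^-31·(3.08×10^-10 m)²) = 6.351×10^-19 J.
Then E_2 = 2²·E_1 = 4·6.351×10^-19 J = 2.540×10^-18 J.
Converting, E_2 = 2.540×10^-18 J / (1.602×10^-19 J/eV) = 15.9 eV.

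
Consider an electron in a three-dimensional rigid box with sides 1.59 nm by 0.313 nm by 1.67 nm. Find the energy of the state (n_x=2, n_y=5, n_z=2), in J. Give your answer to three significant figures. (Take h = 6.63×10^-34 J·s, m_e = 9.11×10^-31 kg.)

E = 1.56×10^-17 J

For a 3D rectangular well E = (h²/8m_e)·Σ n_i²/L_i² = (6.63×10^-34)²/(8·9.11×10^-31) · [2²/(1.59 nm)² + 5²/(0.313 nm)² + 2²/(1.67 nm)²].
Evaluating gives E = 1.56×10^-17 J.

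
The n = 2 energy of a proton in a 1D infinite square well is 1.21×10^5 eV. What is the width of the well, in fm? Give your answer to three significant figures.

From E_n = n²h²/(8m_pL²), L = n·h/√(8m_pE_n).
E_2 = 1.21×10^5 eV = 1.938×10^-14 J, so L = 2·6.626×10^-34/√(8·1.673×10^-27·1.938×10^-14) = 8.23×10^-14 m = 82.3 fm.

L = 82.3 fm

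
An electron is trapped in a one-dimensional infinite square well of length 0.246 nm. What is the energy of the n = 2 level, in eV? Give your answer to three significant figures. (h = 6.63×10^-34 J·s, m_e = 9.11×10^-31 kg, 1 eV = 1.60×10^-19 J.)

For an infinite well E_n = n²h²/(8m_eL²), so E_1 = h²/(8m_eL²) = (6.63×10^-34)²/(8·9.11×10^-31·(2.46×10^-10 m)²) = 9.967×10^-19 J.
Then E_2 = 2²·E_1 = 4·9.967×10^-19 J = 3.987×10^-18 J.
Converting, E_2 = 3.987×10^-18 J / (1.60×10^-19 J/eV) = 24.9 eV.

E_2 = 24.9 eV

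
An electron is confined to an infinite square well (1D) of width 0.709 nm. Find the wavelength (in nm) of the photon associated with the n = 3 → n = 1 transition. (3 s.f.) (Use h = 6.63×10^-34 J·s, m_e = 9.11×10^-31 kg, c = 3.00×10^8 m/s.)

E_1 = h²/(8m_eL²) = 1.200×10^-19 J, so ΔE = (3² − 1²)E_1 = 9.600×10^-19 J.
λ = hc/ΔE = (6.63×10^-34·3.00×10^8)/9.600×10^-19 = 2.07×10^-7 m = 207 nm.

λ = 207 nm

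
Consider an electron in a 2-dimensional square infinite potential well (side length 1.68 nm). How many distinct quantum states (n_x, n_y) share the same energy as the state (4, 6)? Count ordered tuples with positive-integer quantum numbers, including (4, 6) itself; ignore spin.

degeneracy = 2

The level has n_x² + n_y² = 52. The ordered positive-integer solutions are (4, 6), (6, 4).
That gives 2 states.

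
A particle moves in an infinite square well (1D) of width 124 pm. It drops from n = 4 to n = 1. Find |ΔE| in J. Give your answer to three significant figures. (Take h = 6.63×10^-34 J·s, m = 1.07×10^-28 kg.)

|ΔE| = 5.01×10^-19 J

E_1 = h²/(8mL²) = 3.340×10^-20 J.
|ΔE| = |4² − 1²|·E_1 = 15·3.340×10^-20 J = 5.01×10^-19 J.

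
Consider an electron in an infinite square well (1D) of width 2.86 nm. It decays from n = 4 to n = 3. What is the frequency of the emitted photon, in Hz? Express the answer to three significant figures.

E_1 = h²/(8m_eL²) = 7.366×10^-21 J and ΔE = (4² − 3²)E_1 = 5.156×10^-20 J.
f = ΔE/h = 5.156×10^-20/6.626×10^-34 = 7.78×10^13 Hz.

f = 7.78×10^13 Hz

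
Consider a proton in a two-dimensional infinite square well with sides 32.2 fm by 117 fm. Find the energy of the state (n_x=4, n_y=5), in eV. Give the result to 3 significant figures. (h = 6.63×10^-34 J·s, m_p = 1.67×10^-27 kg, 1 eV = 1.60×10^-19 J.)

E = 3.55×10^6 eV

For a 2D rectangular well E = (h²/8m_p)·Σ n_i²/L_i² = (6.63×10^-34)²/(8·1.67×10^-27) · [4²/(32.2 fm)² + 5²/(117 fm)²].
Evaluating gives E = 5.678×10^-13 J = 3.55×10^6 eV.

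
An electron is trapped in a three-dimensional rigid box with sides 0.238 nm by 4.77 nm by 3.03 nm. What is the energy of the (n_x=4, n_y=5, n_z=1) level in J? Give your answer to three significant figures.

For a 3D rectangular well E = (h²/8m_e)·Σ n_i²/L_i² = (6.626×10^-34)²/(8·9.109×10^-31) · [4²/(0.238 nm)² + 5²/(4.77 nm)² + 1²/(3.03 nm)²].
Evaluating gives E = 1.71×10^-17 J.

E = 1.71×10^-17 J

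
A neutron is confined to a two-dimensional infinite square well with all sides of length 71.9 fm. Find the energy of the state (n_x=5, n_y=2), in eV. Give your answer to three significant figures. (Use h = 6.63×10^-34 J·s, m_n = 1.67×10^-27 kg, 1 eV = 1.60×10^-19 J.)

For a 2D rectangular well E = (h²/8m_n)·Σ n_i²/L_i² = (6.63×10^-34)²/(8·1.67×10^-27) · [5²/(71.9 fm)² + 2²/(71.9 fm)²].
Evaluating gives E = 1.846×10^-13 J = 1.15×10^6 eV.

E = 1.15×10^6 eV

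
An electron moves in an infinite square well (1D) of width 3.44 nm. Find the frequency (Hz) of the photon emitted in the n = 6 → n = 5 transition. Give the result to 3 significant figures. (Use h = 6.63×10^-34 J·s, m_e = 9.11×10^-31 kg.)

f = 8.46×10^13 Hz

E_1 = h²/(8m_eL²) = 5.097×10^-21 J and ΔE = (6² − 5²)E_1 = 5.607×10^-20 J.
f = ΔE/h = 5.607×10^-20/6.63×10^-34 = 8.46×10^13 Hz.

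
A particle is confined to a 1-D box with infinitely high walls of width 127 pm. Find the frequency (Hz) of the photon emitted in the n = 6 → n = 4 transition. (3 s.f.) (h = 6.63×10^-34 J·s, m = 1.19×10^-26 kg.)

f = 8.64×10^12 Hz

E_1 = h²/(8mL²) = 2.863×10^-22 J and ΔE = (6² − 4²)E_1 = 5.726×10^-21 J.
f = ΔE/h = 5.726×10^-21/6.63×10^-34 = 8.64×10^12 Hz.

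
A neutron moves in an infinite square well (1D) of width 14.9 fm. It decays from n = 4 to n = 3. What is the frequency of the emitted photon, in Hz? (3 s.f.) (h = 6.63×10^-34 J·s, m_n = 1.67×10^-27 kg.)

f = 1.56×10^21 Hz

E_1 = h²/(8m_nL²) = 1.482×10^-13 J and ΔE = (4² − 3²)E_1 = 1.037×10^-12 J.
f = ΔE/h = 1.037×10^-12/6.63×10^-34 = 1.56×10^21 Hz.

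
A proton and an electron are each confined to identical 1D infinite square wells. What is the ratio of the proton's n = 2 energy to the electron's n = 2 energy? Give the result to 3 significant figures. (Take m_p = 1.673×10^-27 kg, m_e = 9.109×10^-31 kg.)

5.44×10^-4

E_n ∝ 1/m at fixed n and L, so the ratio is m_e/m_p = 9.109×10^-31/1.673×10^-27 = 5.44×10^-4.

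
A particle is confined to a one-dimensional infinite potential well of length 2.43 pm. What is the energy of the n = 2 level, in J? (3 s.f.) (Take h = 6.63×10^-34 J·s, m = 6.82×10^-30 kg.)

E_2 = 5.46×10^-15 J

For an infinite well E_n = n²h²/(8mL²), so E_1 = h²/(8mL²) = (6.63×10^-34)²/(8·6.82×10^-30·(2.43×10^-12 m)²) = 1.364×10^-15 J.
Then E_2 = 2²·E_1 = 4·1.364×10^-15 J = 5.46×10^-15 J.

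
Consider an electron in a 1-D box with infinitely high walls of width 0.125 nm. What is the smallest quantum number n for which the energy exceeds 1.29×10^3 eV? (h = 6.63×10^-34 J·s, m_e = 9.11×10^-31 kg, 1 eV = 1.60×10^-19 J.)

E_1 = h²/(8m_eL²) = 3.860×10^-18 J = 24.13 eV.
Need n² > 1.29×10^3/24.13 = 53.46, i.e. n > 7.312.
The smallest integer satisfying this is n = 8.

n = 8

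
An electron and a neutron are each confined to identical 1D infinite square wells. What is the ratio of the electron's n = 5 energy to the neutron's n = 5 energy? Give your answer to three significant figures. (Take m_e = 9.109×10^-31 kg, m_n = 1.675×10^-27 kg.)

E_n ∝ 1/m at fixed n and L, so the ratio is m_n/m_e = 1.675×10^-27/9.109×10^-31 = 1.84×10^3.

1.84×10^3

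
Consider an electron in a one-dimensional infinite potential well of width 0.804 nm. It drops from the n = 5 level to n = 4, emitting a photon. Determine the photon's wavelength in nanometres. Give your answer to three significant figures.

λ = 237 nm

E_1 = h²/(8m_eL²) = 9.320×10^-20 J, so ΔE = (5² − 4²)E_1 = 8.388×10^-19 J.
λ = hc/ΔE = (6.626×10^-34·2.998×10^8)/8.388×10^-19 = 2.37×10^-7 m = 237 nm.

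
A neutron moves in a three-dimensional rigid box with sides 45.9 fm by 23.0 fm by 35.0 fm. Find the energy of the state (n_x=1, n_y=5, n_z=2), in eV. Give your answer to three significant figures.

For a 3D rectangular well E = (h²/8m_n)·Σ n_i²/L_i² = (6.626×10^-34)²/(8·1.675×10^-27) · [1²/(45.9 fm)² + 5²/(23.0 fm)² + 2²/(35.0 fm)²].
Evaluating gives E = 1.671×10^-12 J = 1.04×10^7 eV.

E = 1.04×10^7 eV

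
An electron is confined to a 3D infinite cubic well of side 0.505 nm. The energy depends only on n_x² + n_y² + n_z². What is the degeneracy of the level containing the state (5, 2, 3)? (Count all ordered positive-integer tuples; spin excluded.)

degeneracy = 9

The level has n_x² + n_y² + n_z² = 38. The ordered positive-integer solutions are (1, 1, 6), (1, 6, 1), (2, 3, 5), (2, 5, 3), (3, 2, 5), (3, 5, 2), (5, 2, 3), (5, 3, 2), (6, 1, 1).
That gives 9 states.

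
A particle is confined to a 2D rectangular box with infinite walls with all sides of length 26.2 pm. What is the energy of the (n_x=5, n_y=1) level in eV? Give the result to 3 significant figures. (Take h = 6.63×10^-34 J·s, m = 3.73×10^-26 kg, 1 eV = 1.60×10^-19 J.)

For a 2D rectangular well E = (h²/8m)·Σ n_i²/L_i² = (6.63×10^-34)²/(8·3.73×10^-26) · [5²/(26.2 pm)² + 1²/(26.2 pm)²].
Evaluating gives E = 5.580×10^-20 J = 0.349 eV.

E = 0.349 eV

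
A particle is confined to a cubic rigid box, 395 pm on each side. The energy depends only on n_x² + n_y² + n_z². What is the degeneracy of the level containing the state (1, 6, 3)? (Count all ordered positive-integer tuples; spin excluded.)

degeneracy = 6

The level has n_x² + n_y² + n_z² = 46. The ordered positive-integer solutions are (1, 3, 6), (1, 6, 3), (3, 1, 6), (3, 6, 1), (6, 1, 3), (6, 3, 1).
That gives 6 states.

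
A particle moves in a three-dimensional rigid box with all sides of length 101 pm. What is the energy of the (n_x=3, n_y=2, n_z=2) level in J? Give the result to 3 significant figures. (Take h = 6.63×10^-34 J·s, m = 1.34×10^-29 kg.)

E = 6.83×10^-18 J

For a 3D rectangular well E = (h²/8m)·Σ n_i²/L_i² = (6.63×10^-34)²/(8·1.34×10^-29) · [3²/(101 pm)² + 2²/(101 pm)² + 2²/(101 pm)²].
Evaluating gives E = 6.83×10^-18 J.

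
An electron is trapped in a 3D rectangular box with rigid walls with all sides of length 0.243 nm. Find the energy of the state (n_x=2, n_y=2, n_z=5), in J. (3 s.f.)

E = 3.37×10^-17 J

For a 3D rectangular well E = (h²/8m_e)·Σ n_i²/L_i² = (6.626×10^-34)²/(8·9.109×10^-31) · [2²/(0.243 nm)² + 2²/(0.243 nm)² + 5²/(0.243 nm)²].
Evaluating gives E = 3.37×10^-17 J.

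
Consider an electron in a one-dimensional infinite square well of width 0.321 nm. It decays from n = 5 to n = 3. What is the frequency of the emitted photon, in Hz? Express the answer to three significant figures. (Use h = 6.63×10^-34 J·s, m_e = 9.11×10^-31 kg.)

f = 1.41×10^16 Hz

E_1 = h²/(8m_eL²) = 5.853×10^-19 J and ΔE = (5² − 3²)E_1 = 9.365×10^-18 J.
f = ΔE/h = 9.365×10^-18/6.63×10^-34 = 1.41×10^16 Hz.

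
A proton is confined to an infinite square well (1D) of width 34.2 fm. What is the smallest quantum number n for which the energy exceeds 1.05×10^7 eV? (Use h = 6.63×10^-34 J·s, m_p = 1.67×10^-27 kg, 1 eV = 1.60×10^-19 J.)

n = 8

E_1 = h²/(8m_pL²) = 2.813×10^-14 J = 1.758×10^5 eV.
Need n² > 1.05×10^7/1.758×10^5 = 59.73, i.e. n > 7.729.
The smallest integer satisfying this is n = 8.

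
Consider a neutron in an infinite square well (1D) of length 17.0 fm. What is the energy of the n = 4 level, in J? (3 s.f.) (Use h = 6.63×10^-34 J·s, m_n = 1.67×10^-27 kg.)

E_4 = 1.82×10^-12 J

For an infinite well E_n = n²h²/(8m_nL²), so E_1 = h²/(8m_nL²) = (6.63×10^-34)²/(8·1.67×10^-27·(1.70×10^-14 m)²) = 1.138×10^-13 J.
Then E_4 = 4²·E_1 = 16·1.138×10^-13 J = 1.82×10^-12 J.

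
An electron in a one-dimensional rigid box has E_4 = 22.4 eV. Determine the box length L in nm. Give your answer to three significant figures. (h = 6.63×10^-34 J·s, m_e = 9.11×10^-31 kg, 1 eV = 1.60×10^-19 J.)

From E_n = n²h²/(8m_eL²), L = n·h/√(8m_eE_n).
E_4 = 22.4 eV = 3.584×10^-18 J, so L = 4·6.63×10^-34/√(8·9.11×10^-31·3.584×10^-18) = 5.19×10^-10 m = 0.519 nm.

L = 0.519 nm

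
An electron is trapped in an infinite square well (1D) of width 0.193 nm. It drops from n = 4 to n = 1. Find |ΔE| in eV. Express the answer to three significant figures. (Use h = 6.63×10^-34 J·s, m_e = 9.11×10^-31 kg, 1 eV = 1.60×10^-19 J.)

|ΔE| = 152 eV

E_1 = h²/(8m_eL²) = 1.619×10^-18 J.
|ΔE| = |4² − 1²|·E_1 = 15·1.619×10^-18 J = 2.428×10^-17 J = 152 eV.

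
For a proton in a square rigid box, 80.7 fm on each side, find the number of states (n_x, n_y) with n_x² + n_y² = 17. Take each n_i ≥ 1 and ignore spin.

The level has n_x² + n_y² = 17. The ordered positive-integer solutions are (1, 4), (4, 1).
That gives 2 states.

degeneracy = 2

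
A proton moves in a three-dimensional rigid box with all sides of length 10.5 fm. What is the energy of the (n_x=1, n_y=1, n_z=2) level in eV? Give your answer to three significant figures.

E = 1.11×10^7 eV

For a 3D rectangular well E = (h²/8m_p)·Σ n_i²/L_i² = (6.626×10^-34)²/(8·1.673×10^-27) · [1²/(10.5 fm)² + 1²/(10.5 fm)² + 2²/(10.5 fm)²].
Evaluating gives E = 1.785×10^-12 J = 1.11×10^7 eV.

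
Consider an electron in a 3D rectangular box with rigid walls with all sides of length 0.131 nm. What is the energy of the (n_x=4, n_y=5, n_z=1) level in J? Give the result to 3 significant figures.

For a 3D rectangular well E = (h²/8m_e)·Σ n_i²/L_i² = (6.626×10^-34)²/(8·9.109×10^-31) · [4²/(0.131 nm)² + 5²/(0.131 nm)² + 1²/(0.131 nm)²].
Evaluating gives E = 1.47×10^-16 J.

E = 1.47×10^-16 J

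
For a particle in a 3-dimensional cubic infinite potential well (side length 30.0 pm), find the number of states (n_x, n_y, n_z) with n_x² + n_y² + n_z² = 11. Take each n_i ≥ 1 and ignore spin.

degeneracy = 3

The level has n_x² + n_y² + n_z² = 11. The ordered positive-integer solutions are (1, 1, 3), (1, 3, 1), (3, 1, 1).
That gives 3 states.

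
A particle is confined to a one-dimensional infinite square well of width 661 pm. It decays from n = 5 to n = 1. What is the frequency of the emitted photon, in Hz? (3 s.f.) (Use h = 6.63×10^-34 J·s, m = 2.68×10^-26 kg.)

E_1 = h²/(8mL²) = 4.692×10^-24 J and ΔE = (5² − 1²)E_1 = 1.126×10^-22 J.
f = ΔE/h = 1.126×10^-22/6.63×10^-34 = 1.70×10^11 Hz.

f = 1.70×10^11 Hz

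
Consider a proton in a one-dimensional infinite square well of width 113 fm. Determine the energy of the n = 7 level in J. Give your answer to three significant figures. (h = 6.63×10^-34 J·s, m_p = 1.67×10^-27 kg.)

For an infinite well E_n = n²h²/(8m_pL²), so E_1 = h²/(8m_pL²) = (6.63×10^-34)²/(8·1.67×10^-27·(1.13×10^-13 m)²) = 2.577×10^-15 J.
Then E_7 = 7²·E_1 = 49·2.577×10^-15 J = 1.26×10^-13 J.

E_7 = 1.26×10^-13 J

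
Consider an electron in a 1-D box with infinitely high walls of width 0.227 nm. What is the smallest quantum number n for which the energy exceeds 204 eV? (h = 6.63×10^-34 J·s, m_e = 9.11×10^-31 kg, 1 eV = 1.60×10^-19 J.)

E_1 = h²/(8m_eL²) = 1.170×10^-18 J = 7.312 eV.
Need n² > 204/7.312 = 27.90, i.e. n > 5.282.
The smallest integer satisfying this is n = 6.

n = 6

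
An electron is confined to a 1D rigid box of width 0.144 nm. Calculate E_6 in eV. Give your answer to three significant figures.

For an infinite well E_n = n²h²/(8m_eL²), so E_1 = h²/(8m_eL²) = (6.626×10^-34)²/(8·9.109×10^-31·(1.44×10^-10 m)²) = 2.905×10^-18 J.
Then E_6 = 6²·E_1 = 36·2.905×10^-18 J = 1.046×10^-16 J.
Converting, E_6 = 1.046×10^-16 J / (1.602×10^-19 J/eV) = 653 eV.

E_6 = 653 eV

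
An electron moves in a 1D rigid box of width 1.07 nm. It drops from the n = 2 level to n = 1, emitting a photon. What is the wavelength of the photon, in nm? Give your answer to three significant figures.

E_1 = h²/(8m_eL²) = 5.262×10^-20 J, so ΔE = (2² − 1²)E_1 = 1.579×10^-19 J.
λ = hc/ΔE = (6.626×10^-34·2.998×10^8)/1.579×10^-19 = 1.26×10^-6 m = 1.26×10^3 nm.

λ = 1.26×10^3 nm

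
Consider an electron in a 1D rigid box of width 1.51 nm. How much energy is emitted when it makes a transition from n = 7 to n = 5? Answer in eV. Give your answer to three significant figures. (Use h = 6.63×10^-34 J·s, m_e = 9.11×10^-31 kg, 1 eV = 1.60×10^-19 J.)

|ΔE| = 3.97 eV

E_1 = h²/(8m_eL²) = 2.645×10^-20 J.
|ΔE| = |7² − 5²|·E_1 = 24·2.645×10^-20 J = 6.348×10^-19 J = 3.97 eV.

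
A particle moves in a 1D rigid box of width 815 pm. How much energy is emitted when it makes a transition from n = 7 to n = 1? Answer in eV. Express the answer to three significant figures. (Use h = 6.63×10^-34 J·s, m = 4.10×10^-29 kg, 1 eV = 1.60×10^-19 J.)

E_1 = h²/(8mL²) = 2.018×10^-21 J.
|ΔE| = |7² − 1²|·E_1 = 48·2.018×10^-21 J = 9.686×10^-20 J = 0.605 eV.

|ΔE| = 0.605 eV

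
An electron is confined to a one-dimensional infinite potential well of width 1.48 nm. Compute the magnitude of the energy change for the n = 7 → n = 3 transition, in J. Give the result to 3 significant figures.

E_1 = h²/(8m_eL²) = 2.751×10^-20 J.
|ΔE| = |7² − 3²|·E_1 = 40·2.751×10^-20 J = 1.10×10^-18 J.

|ΔE| = 1.10×10^-18 J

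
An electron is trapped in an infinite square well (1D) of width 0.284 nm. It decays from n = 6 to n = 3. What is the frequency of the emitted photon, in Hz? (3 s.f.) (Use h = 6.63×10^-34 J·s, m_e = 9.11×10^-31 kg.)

E_1 = h²/(8m_eL²) = 7.478×10^-19 J and ΔE = (6² − 3²)E_1 = 2.019×10^-17 J.
f = ΔE/h = 2.019×10^-17/6.63×10^-34 = 3.05×10^16 Hz.

f = 3.05×10^16 Hz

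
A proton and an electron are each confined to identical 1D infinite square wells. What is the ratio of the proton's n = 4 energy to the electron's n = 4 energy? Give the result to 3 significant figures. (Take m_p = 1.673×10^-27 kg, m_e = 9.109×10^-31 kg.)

E_n ∝ 1/m at fixed n and L, so the ratio is m_e/m_p = 9.109×10^-31/1.673×10^-27 = 5.44×10^-4.

5.44×10^-4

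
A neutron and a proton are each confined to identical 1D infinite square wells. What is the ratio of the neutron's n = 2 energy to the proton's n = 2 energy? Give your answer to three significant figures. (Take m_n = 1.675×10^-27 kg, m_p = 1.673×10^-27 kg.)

E_n ∝ 1/m at fixed n and L, so the ratio is m_p/m_n = 1.673×10^-27/1.675×10^-27 = 0.999.

0.999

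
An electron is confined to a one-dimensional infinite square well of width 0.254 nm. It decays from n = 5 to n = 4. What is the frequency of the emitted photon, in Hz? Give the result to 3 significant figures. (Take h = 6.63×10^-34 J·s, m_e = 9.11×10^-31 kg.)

f = 1.27×10^16 Hz

E_1 = h²/(8m_eL²) = 9.349×10^-19 J and ΔE = (5² − 4²)E_1 = 8.414×10^-18 J.
f = ΔE/h = 8.414×10^-18/6.63×10^-34 = 1.27×10^16 Hz.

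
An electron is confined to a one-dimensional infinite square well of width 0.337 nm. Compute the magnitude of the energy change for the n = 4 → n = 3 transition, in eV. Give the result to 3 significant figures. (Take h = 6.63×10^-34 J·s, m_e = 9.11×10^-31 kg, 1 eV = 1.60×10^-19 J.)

|ΔE| = 23.2 eV

E_1 = h²/(8m_eL²) = 5.311×10^-19 J.
|ΔE| = |4² − 3²|·E_1 = 7·5.311×10^-19 J = 3.718×10^-18 J = 23.2 eV.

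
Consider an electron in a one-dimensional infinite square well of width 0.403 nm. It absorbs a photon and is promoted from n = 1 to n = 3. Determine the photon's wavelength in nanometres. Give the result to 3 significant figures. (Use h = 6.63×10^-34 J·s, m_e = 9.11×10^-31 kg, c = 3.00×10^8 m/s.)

λ = 66.9 nm

E_1 = h²/(8m_eL²) = 3.714×10^-19 J, so ΔE = (3² − 1²)E_1 = 2.971×10^-18 J.
λ = hc/ΔE = (6.63×10^-34·3.00×10^8)/2.971×10^-18 = 6.69×10^-8 m = 66.9 nm.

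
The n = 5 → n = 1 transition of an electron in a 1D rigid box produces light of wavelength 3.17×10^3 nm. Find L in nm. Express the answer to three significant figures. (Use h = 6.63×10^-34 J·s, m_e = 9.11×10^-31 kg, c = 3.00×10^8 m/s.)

The photon carries ΔE = hc/λ = 6.63×10^-34·3.00×10^8/3.17×10^-6 m = 6.274×10^-20 J.
Since ΔE = (5² − 1²)E_1, E_1 = 2.614×10^-21 J, and L = h/√(8m_eE_1) = 4.80×10^-9 m = 4.80 nm.

L = 4.80 nm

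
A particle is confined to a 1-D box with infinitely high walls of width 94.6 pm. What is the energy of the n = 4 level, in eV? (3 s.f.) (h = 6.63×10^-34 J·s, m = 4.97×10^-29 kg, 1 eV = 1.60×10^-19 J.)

E_4 = 12.4 eV

For an infinite well E_n = n²h²/(8mL²), so E_1 = h²/(8mL²) = (6.63×10^-34)²/(8·4.97×10^-29·(9.46×10^-11 m)²) = 1.235×10^-19 J.
Then E_4 = 4²·E_1 = 16·1.235×10^-19 J = 1.976×10^-18 J.
Converting, E_4 = 1.976×10^-18 J / (1.60×10^-19 J/eV) = 12.4 eV.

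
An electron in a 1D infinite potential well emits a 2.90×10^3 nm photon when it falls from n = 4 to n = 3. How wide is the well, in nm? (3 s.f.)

L = 2.48 nm

The photon carries ΔE = hc/λ = 6.626×10^-34·2.998×10^8/2.90×10^-6 m = 6.850×10^-20 J.
Since ΔE = (4² − 3²)E_1, E_1 = 9.786×10^-21 J, and L = h/√(8m_eE_1) = 2.48×10^-9 m = 2.48 nm.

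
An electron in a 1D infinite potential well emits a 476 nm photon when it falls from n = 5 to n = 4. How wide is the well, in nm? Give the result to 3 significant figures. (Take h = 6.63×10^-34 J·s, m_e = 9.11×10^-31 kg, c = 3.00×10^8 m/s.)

The photon carries ΔE = hc/λ = 6.63×10^-34·3.00×10^8/4.76×10^-7 m = 4.179×10^-19 J.
Since ΔE = (5² − 4²)E_1, E_1 = 4.643×10^-20 J, and L = h/√(8m_eE_1) = 1.14×10^-9 m = 1.14 nm.

L = 1.14 nm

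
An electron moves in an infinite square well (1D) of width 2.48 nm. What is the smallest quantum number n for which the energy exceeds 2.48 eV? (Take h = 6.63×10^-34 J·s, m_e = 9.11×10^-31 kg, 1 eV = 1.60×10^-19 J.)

n = 7

E_1 = h²/(8m_eL²) = 9.807×10^-21 J = 0.06129 eV.
Need n² > 2.48/0.06129 = 40.46, i.e. n > 6.361.
The smallest integer satisfying this is n = 7.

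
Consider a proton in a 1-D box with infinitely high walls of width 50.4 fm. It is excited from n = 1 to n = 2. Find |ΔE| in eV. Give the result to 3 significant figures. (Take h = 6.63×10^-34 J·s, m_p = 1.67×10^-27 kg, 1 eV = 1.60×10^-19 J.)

|ΔE| = 2.43×10^5 eV

E_1 = h²/(8m_pL²) = 1.295×10^-14 J.
|ΔE| = |1² − 2²|·E_1 = 3·1.295×10^-14 J = 3.885×10^-14 J = 2.43×10^5 eV.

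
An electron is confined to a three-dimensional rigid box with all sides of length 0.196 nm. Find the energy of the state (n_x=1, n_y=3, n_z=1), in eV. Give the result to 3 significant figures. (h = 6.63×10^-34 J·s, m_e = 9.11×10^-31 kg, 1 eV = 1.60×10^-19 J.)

For a 3D rectangular well E = (h²/8m_e)·Σ n_i²/L_i² = (6.63×10^-34)²/(8·9.11×10^-31) · [1²/(0.196 nm)² + 3²/(0.196 nm)² + 1²/(0.196 nm)²].
Evaluating gives E = 1.727×10^-17 J = 108 eV.

E = 108 eV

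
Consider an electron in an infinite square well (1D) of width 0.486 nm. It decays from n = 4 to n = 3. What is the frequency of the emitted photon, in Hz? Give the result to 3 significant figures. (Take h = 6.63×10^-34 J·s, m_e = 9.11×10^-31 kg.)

E_1 = h²/(8m_eL²) = 2.554×10^-19 J and ΔE = (4² − 3²)E_1 = 1.788×10^-18 J.
f = ΔE/h = 1.788×10^-18/6.63×10^-34 = 2.70×10^15 Hz.

f = 2.70×10^15 Hz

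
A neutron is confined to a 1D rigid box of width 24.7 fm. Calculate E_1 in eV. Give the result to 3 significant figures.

For an infinite well E_n = n²h²/(8m_nL²), so E_1 = h²/(8m_nL²) = (6.626×10^-34)²/(8·1.675×10^-27·(2.47×10^-14 m)²) = 5.370×10^-14 J.
Converting, E_1 = 5.370×10^-14 J / (1.602×10^-19 J/eV) = 3.35×10^5 eV.

E_1 = 3.35×10^5 eV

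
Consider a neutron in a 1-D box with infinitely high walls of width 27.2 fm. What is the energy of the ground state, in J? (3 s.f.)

For an infinite well E_n = n²h²/(8m_nL²), so E_1 = h²/(8m_nL²) = (6.626×10^-34)²/(8·1.675×10^-27·(2.72×10^-14 m)²) = 4.429×10^-14 J.

E_1 = 4.43×10^-14 J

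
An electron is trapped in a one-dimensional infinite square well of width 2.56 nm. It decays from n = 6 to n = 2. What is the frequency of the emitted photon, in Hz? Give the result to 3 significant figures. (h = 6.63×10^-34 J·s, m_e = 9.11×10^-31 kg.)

f = 4.44×10^14 Hz

E_1 = h²/(8m_eL²) = 9.203×10^-21 J and ΔE = (6² − 2²)E_1 = 2.945×10^-19 J.
f = ΔE/h = 2.945×10^-19/6.63×10^-34 = 4.44×10^14 Hz.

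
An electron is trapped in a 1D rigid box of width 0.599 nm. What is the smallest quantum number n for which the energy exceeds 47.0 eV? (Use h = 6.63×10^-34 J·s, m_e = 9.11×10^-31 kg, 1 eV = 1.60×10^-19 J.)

n = 7

E_1 = h²/(8m_eL²) = 1.681×10^-19 J = 1.051 eV.
Need n² > 47.0/1.051 = 44.72, i.e. n > 6.687.
The smallest integer satisfying this is n = 7.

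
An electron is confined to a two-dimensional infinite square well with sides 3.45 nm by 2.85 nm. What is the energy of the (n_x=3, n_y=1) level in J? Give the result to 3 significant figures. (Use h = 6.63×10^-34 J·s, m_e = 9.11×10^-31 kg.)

For a 2D rectangular well E = (h²/8m_e)·Σ n_i²/L_i² = (6.63×10^-34)²/(8·9.11×10^-31) · [3²/(3.45 nm)² + 1²/(2.85 nm)²].
Evaluating gives E = 5.30×10^-20 J.

E = 5.30×10^-20 J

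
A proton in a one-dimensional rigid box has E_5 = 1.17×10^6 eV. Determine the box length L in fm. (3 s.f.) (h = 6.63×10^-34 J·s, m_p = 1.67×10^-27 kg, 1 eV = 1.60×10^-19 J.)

L = 66.3 fm

From E_n = n²h²/(8m_pL²), L = n·h/√(8m_pE_n).
E_5 = 1.17×10^6 eV = 1.872×10^-13 J, so L = 5·6.63×10^-34/√(8·1.67×10^-27·1.872×10^-13) = 6.63×10^-14 m = 66.3 fm.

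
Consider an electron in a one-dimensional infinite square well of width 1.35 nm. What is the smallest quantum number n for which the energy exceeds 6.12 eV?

E_1 = h²/(8m_eL²) = 3.306×10^-20 J = 0.2064 eV.
Need n² > 6.12/0.2064 = 29.65, i.e. n > 5.445.
The smallest integer satisfying this is n = 6.

n = 6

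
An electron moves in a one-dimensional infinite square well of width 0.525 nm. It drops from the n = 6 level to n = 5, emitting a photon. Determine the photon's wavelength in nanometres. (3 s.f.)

λ = 82.6 nm

E_1 = h²/(8m_eL²) = 2.186×10^-19 J, so ΔE = (6² − 5²)E_1 = 2.405×10^-18 J.
λ = hc/ΔE = (6.626×10^-34·2.998×10^8)/2.405×10^-18 = 8.26×10^-8 m = 82.6 nm.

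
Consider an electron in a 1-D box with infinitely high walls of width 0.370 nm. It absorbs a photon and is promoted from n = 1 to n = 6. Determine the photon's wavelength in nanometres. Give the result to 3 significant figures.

λ = 12.9 nm

E_1 = h²/(8m_eL²) = 4.401×10^-19 J, so ΔE = (6² − 1²)E_1 = 1.540×10^-17 J.
λ = hc/ΔE = (6.626×10^-34·2.998×10^8)/1.540×10^-17 = 1.29×10^-8 m = 12.9 nm.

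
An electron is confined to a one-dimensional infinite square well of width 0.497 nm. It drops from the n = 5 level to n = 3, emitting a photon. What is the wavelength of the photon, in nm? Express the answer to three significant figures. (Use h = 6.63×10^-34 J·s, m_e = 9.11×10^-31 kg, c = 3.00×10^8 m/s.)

λ = 50.9 nm

E_1 = h²/(8m_eL²) = 2.442×10^-19 J, so ΔE = (5² − 3²)E_1 = 3.907×10^-18 J.
λ = hc/ΔE = (6.63×10^-34·3.00×10^8)/3.907×10^-18 = 5.09×10^-8 m = 50.9 nm.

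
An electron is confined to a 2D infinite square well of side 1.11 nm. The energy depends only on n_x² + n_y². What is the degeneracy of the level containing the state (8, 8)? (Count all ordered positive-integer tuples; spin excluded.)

degeneracy = 1

The level has n_x² + n_y² = 128. The ordered positive-integer solutions are (8, 8).
That gives 1 state.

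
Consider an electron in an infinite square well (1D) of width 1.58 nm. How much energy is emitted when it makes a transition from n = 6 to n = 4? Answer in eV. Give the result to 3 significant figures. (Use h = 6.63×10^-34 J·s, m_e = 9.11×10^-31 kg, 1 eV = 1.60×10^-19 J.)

E_1 = h²/(8m_eL²) = 2.416×10^-20 J.
|ΔE| = |6² − 4²|·E_1 = 20·2.416×10^-20 J = 4.832×10^-19 J = 3.02 eV.

|ΔE| = 3.02 eV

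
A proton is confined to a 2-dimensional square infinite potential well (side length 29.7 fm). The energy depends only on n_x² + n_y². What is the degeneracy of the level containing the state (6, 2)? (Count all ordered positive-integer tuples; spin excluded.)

The level has n_x² + n_y² = 40. The ordered positive-integer solutions are (2, 6), (6, 2).
That gives 2 states.

degeneracy = 2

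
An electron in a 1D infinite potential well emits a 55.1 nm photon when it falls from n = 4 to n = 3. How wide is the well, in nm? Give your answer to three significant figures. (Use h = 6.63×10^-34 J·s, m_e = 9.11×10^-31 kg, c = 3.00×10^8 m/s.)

L = 0.342 nm

The photon carries ΔE = hc/λ = 6.63×10^-34·3.00×10^8/5.51×10^-8 m = 3.610×10^-18 J.
Since ΔE = (4² − 3²)E_1, E_1 = 5.157×10^-19 J, and L = h/√(8m_eE_1) = 3.42×10^-10 m = 0.342 nm.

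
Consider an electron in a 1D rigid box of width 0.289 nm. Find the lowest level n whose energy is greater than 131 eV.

n = 6

E_1 = h²/(8m_eL²) = 7.214×10^-19 J = 4.503 eV.
Need n² > 131/4.503 = 29.09, i.e. n > 5.394.
The smallest integer satisfying this is n = 6.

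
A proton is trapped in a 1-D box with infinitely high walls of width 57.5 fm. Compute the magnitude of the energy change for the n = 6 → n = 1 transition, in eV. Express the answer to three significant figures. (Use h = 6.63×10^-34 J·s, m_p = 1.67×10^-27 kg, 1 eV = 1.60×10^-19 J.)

|ΔE| = 2.18×10^6 eV

E_1 = h²/(8m_pL²) = 9.951×10^-15 J.
|ΔE| = |6² − 1²|·E_1 = 35·9.951×10^-15 J = 3.483×10^-13 J = 2.18×10^6 eV.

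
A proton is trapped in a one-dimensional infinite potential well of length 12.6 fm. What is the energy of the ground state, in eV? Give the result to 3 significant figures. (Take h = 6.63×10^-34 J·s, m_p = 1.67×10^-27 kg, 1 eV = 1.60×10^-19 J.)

For an infinite well E_n = n²h²/(8m_pL²), so E_1 = h²/(8m_pL²) = (6.63×10^-34)²/(8·1.67×10^-27·(1.26×10^-14 m)²) = 2.072×10^-13 J.
Converting, E_1 = 2.072×10^-13 J / (1.60×10^-19 J/eV) = 1.30×10^6 eV.

E_1 = 1.30×10^6 eV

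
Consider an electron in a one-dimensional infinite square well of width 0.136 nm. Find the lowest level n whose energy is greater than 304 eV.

n = 4

E_1 = h²/(8m_eL²) = 3.257×10^-18 J = 20.33 eV.
Need n² > 304/20.33 = 14.95, i.e. n > 3.867.
The smallest integer satisfying this is n = 4.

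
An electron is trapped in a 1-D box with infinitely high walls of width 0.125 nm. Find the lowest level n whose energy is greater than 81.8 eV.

n = 2

E_1 = h²/(8m_eL²) = 3.856×10^-18 J = 24.07 eV.
Need n² > 81.8/24.07 = 3.398, i.e. n > 1.843.
The smallest integer satisfying this is n = 2.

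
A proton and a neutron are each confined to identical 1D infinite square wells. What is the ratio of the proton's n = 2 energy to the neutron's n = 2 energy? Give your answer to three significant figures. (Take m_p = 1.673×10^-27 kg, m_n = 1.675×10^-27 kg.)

E_n ∝ 1/m at fixed n and L, so the ratio is m_n/m_p = 1.675×10^-27/1.673×10^-27 = 1.00.

1.00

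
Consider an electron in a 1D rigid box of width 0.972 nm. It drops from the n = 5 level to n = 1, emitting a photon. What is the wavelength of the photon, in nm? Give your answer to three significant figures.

λ = 130 nm

E_1 = h²/(8m_eL²) = 6.377×10^-20 J, so ΔE = (5² − 1²)E_1 = 1.530×10^-18 J.
λ = hc/ΔE = (6.626×10^-34·2.998×10^8)/1.530×10^-18 = 1.30×10^-7 m = 130 nm.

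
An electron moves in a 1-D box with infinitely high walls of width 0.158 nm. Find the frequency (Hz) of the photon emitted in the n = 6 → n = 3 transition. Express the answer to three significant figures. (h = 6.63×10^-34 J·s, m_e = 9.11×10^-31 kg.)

E_1 = h²/(8m_eL²) = 2.416×10^-18 J and ΔE = (6² − 3²)E_1 = 6.523×10^-17 J.
f = ΔE/h = 6.523×10^-17/6.63×10^-34 = 9.84×10^16 Hz.

f = 9.84×10^16 Hz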